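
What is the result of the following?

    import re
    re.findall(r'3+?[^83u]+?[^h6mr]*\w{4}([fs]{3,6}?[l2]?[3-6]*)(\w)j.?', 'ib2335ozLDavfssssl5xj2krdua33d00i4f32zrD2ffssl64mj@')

[('sssl5', 'x'), ('fssl64', 'm')]

`findall` packs the 2 group values into a tuple for every match.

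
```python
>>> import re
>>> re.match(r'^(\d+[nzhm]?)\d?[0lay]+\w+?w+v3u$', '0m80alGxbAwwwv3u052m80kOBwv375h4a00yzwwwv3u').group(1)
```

'0m'

The pattern matches anchored at the start of the string; then one or more of a digit, then optionally one of [nzhm] (captured); then optionally a digit, then one or more of one of [0lay]; then one or more of a word character (lazy); then one or more of the literal 'w', then the literal 'v3u'; then anchored at the end.
`re.match` won't scan ahead — the pattern has to work from the very first character.
The match spans [0:43] → '0m80alGxbAwwwv3u052m80kOBwv375h4a00yzwwwv3u'.
Captured: group 1 = '0m'.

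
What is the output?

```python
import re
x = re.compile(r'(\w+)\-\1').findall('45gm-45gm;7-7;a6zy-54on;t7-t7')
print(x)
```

The backreference `\1` re-matches whatever the first group consumed, character for character.
Scanning left to right: at [0:9] match '45gm-45gm', group 1 = '45gm'; at [10:13] match '7-7', group 1 = '7'; at [24:29] match 't7-t7', group 1 = 't7'.
With a single group, `findall` returns only what that group captured — 3 items.

['45gm', '7', 't7']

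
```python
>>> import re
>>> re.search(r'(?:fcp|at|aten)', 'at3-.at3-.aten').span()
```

(0, 2)

Unlike `match`, `search` isn't anchored — it looks for the pattern anywhere in the string.
The match spans [0:2] → 'at'.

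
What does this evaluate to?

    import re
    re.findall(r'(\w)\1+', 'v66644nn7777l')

['6', '4', 'n', '7']

A backreference is literal: `\1` must see the identical characters the first group matched.
Walking the string: at [1:4] match '666', group 1 = '6'; at [4:6] match '44', group 1 = '4'; at [6:8] match 'nn', group 1 = 'n'; at [8:12] match '7777', group 1 = '7'.
One capturing group, so `findall` returns just the captured substring from each match — 4 in all.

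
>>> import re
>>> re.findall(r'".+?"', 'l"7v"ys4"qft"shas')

['"7v"', '"qft"']

A `+?`/`*?`/`{m,n}?` starts at its minimum and grows only as far as needed for what follows to match.
No capturing groups, so `findall` returns the 2 full match strings.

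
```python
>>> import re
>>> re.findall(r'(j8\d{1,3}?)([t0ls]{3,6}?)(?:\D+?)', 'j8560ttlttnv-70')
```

Pattern: the literal 'j8', then 1 to 3 of a digit (lazy) (captured); then 3 to 6 of one of [t0ls] (lazy) (captured); then one or more of a non-digit (lazy) (non-capturing group).
Scanning left to right: at [0:8] match 'j8560ttl', groups = ('j856', '0tt').
Multiple groups make `findall` return tuples — one 2-tuple for the one match.

[('j856', '0tt')]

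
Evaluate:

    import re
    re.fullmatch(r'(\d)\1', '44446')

For `fullmatch`, every character of the input must be accounted for by the pattern.
Here the pattern can't cover the whole string, so the call returns None.

None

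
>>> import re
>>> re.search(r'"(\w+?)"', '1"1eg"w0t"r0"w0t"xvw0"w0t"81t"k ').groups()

('1eg',)

The match spans [1:6] → '"1eg"'.
Captured: group 1 = '1eg'.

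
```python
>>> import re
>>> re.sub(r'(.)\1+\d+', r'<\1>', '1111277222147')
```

After group 1 captures some text, `\1` only succeeds where that same text appears again.
Matches: at [0:13] → '1111277222147'.
Each match is replaced using the text its own group 1 captured.

'<1>'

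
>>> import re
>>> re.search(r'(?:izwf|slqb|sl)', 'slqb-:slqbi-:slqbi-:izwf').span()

`|` is ordered: at each position the engine commits to the first alternative that works.
`re.search` scans for the first position where the pattern succeeds.
The match spans [0:4] → 'slqb'.

(0, 4)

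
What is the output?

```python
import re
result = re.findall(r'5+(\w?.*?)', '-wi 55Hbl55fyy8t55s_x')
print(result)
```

['H', 'f', 's']

With the lazy modifier that quantifier settles for the fewest repetitions that let the rest of the pattern succeed (the atoms after it are unaffected and can still be greedy).
With a single group, `findall` returns only what that group captured — 3 items.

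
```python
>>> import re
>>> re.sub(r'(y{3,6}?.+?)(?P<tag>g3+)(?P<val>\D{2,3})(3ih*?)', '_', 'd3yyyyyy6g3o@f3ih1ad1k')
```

Because the quantifier is non-greedy, it stops expanding at the earliest point where the rest of the pattern can succeed.
`sub` substitutes '_' at each match site.

'd3_h1ad1k'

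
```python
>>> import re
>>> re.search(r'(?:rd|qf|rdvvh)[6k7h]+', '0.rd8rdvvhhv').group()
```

'rdvvhh'

`re.search` tries every starting position until one works.
The match spans [5:11] → 'rdvvhh'.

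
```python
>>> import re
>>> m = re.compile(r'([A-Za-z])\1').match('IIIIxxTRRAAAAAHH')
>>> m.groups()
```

The match spans [0:2] → 'II'.
Captured: group 1 = 'I'.

('I',)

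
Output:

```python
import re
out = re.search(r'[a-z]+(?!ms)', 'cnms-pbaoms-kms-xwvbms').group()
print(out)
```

The negative lookahead/lookbehind blocks any match where the forbidden context is present.
Unlike `match`, `search` isn't anchored — it looks for the pattern anywhere in the string.
The match spans [0:4] → 'cnms'.

cnms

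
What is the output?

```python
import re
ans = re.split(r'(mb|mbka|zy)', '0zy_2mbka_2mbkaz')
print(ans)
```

['0', 'zy', '_2', 'mb', 'ka_2', 'mb', 'kaz']

`|` is ordered: at each position the engine commits to the first alternative that works.
Matches to split on: at [1:3] → 'zy'; at [5:7] → 'mb'; at [11:13] → 'mb'.
Because the pattern has a capturing group, `split` also inserts each captured text between the pieces.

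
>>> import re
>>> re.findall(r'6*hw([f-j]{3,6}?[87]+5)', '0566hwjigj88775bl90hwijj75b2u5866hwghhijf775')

The pattern matches zero or more of the literal '6', then the literal 'hw'; then 3 to 6 of a character in [f-j] (lazy), then one or more of one of [87], then the literal '5' (captured).
Scanning left to right: at [2:15] match '66hwjigj88775', group 1 = 'jigj88775'; at [19:26] match 'hwijj75', group 1 = 'ijj75'; at [31:44] match '66hwghhijf775', group 1 = 'ghhijf775'.
With a single group, `findall` returns only what that group captured — 3 items.

['jigj88775', 'ijj75', 'ghhijf775']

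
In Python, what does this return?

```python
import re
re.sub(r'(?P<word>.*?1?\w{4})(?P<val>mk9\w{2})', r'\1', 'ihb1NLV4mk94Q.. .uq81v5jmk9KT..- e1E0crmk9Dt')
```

'ihb1NLV4.. .uq81v5j..- e1E0cr'

This matches zero or more of any character (lazy), then optionally the literal '1', then exactly 4 of a word character (captured as 'word'); then the literal 'mk9', then exactly 2 of a word character (captured as 'val').
A `+?`/`*?`/`{m,n}?` starts at its minimum and grows only as far as needed for what follows to match.
Matches: at [0:13] → 'ihb1NLV4mk94Q'; at [13:29] → '.. .uq81v5jmk9KT'; at [29:44] → '..- e1E0crmk9Dt'.
The replacement refers to a captured group, so each match is rewritten using its own captured text.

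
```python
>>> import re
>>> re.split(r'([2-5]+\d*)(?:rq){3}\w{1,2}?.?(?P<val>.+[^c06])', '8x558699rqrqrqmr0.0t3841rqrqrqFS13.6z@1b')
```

['8x', '558699', '0.0t3841rqrqrqFS13.6z@1b', '']

This matches one or more of a character in [2-5], then zero or more of a digit (captured); then the literal 'rq' repeated 3 times, then 1 to 2 of a word character (lazy); then optionally any character; then one or more of any character, then any character except [c06] (captured as 'val').
A `+?`/`*?`/`{m,n}?` starts at its minimum and grows only as far as needed for what follows to match.
Matches to split on: at [2:40] → '558699rqrqrqmr0.0t3841rqrqrqFS13.6z@1b'.
Because the pattern has a capturing group, `split` also inserts each captured text between the pieces.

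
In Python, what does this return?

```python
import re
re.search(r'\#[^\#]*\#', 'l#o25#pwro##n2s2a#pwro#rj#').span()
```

(1, 6)

`re.search` tries every starting position until one works.
The match spans [1:6] → '#o25#'.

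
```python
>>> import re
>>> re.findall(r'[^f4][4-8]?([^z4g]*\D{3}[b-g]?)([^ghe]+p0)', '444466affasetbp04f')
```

Pattern: any character except [f4], then optionally a character in [4-8]; then zero or more of any character except [z4g], then exactly 3 of a non-digit, then optionally a character in [b-g] (captured); then one or more of any character except [ghe], then the literal 'p0' (captured).
Walking the string: at [4:16] match '66affasetbp0', groups = ('affaset', 'bp0').
Multiple groups make `findall` return tuples — one 2-tuple for the one match.

[('affaset', 'bp0')]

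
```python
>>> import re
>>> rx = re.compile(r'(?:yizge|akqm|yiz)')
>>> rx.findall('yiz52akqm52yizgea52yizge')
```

['yiz', 'akqm', 'yizge', 'yizge']

Branches in `(...|...)` are attempted left-to-right; the first branch that allows the whole pattern to succeed is taken.
`findall` yields the raw match text (4 of them) because the pattern has no groups.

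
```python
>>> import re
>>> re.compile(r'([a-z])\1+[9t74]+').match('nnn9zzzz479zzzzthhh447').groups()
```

('n',)

The match spans [0:4] → 'nnn9'.
Captured: group 1 = 'n'.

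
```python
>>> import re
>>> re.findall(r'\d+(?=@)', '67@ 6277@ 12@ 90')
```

['67', '6277', '12']

The lookaround is zero-width — it requires the adjacent text to match without consuming it, so the asserted text isn't part of the match.
With no groups in the pattern, `findall` gives back each whole match — 3 here.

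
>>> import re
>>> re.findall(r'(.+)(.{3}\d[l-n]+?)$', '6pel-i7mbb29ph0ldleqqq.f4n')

[('6pel-i7mbb29ph0ldleqq', 'q.f4n')]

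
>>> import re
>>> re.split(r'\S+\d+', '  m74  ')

['  ', '  ']

The pattern matches one or more of a non-whitespace character; then one or more of a digit.
Matches to split on: at [2:5] → 'm74'.
The string is cut at each match, leaving 2 pieces.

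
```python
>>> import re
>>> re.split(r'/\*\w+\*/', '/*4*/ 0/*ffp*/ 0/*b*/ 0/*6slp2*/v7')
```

['', ' 0', ' 0', ' 0', 'v7']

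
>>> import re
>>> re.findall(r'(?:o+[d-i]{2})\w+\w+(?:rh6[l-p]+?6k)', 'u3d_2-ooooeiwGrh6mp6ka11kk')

['ooooeiwGrh6mp6k']

This matches one or more of a literal 'o', then exactly 2 of a character in [d-i] (non-capturing group); then one or more of a word character; then one or more of a word character; then the literal 'rh6', then one or more of a character in [l-p] (lazy), then the literal '6k' (non-capturing group).
Scanning left to right: at [6:21] → 'ooooeiwGrh6mp6k'.
Since nothing is captured, `findall` lists the 1 matched substring directly.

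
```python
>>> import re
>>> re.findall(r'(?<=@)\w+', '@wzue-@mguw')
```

['wzue', 'mguw']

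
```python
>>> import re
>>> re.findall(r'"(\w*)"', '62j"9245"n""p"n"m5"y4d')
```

One capturing group, so `findall` returns just the captured substring from each match — 3 in all.

['9245', '', 'n']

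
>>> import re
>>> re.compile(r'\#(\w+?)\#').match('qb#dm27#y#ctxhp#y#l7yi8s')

None

`match` is anchored at position 0; if the pattern doesn't fit there, it returns None.
Here the pattern fails at index 0, so the call returns None.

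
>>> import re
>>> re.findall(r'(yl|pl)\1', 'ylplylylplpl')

`\1` is not a pattern — it's the concrete string captured by group 1, re-applied verbatim.
Scanning left to right: at [4:8] match 'ylyl', group 1 = 'yl'; at [8:12] match 'plpl', group 1 = 'pl'.
One capturing group, so `findall` returns just the captured substring from each match — 2 in all.

['yl', 'pl']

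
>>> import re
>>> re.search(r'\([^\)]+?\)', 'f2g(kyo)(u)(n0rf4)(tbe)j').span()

The match spans [3:8] → '(kyo)'.

(3, 8)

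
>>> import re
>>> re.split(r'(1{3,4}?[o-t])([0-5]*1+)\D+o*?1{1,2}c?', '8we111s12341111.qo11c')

['8we', '111s', '12341111', '']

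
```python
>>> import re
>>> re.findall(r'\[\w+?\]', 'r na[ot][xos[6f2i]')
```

Walking the string: at [4:8] → '[ot]'; at [12:18] → '[6f2i]'.
With no groups in the pattern, `findall` gives back each whole match — 2 here.

['[ot]', '[6f2i]']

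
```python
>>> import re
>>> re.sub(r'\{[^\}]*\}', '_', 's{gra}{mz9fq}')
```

's__'

Matches: at [1:6] → '{gra}'; at [6:13] → '{mz9fq}'.
Every occurrence is swapped for '_'.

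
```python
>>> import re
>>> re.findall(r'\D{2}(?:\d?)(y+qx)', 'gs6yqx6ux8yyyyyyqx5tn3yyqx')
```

['yqx', 'yyyyyyqx', 'yyqx']

This matches exactly 2 of a non-digit; then optionally a digit (non-capturing group); then one or more of a literal 'y', then the literal 'qx' (captured).
One capturing group, so `findall` returns just the captured substring from each match — 3 in all.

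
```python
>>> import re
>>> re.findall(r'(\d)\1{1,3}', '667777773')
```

['6', '7', '7']

A backreference is literal: `\1` must see the identical characters the first group matched.
Scanning left to right: at [0:2] match '66', group 1 = '6'; at [2:6] match '7777', group 1 = '7'; at [6:8] match '77', group 1 = '7'.
`findall` collects group 1 from each match (3 total).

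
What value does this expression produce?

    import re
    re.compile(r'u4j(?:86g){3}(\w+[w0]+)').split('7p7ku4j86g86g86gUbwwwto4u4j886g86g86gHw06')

['7p7k', 'Ubwwwto4u4j886g86g86gHw0', '6']

This matches the literal 'u4j', then the literal '86g' repeated 3 times; then one or more of a word character, then one or more of one of [w0] (captured).
Matches to split on: at [4:40] → 'u4j86g86g86gUbwwwto4u4j886g86g86gHw0'.
`re.split` interleaves the captured-group text with the surrounding fragments.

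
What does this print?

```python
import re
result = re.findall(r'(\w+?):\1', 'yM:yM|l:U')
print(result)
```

`\1` is not a pattern — it's the concrete string captured by group 1, re-applied verbatim.
Matches: at [0:5] match 'yM:yM', group 1 = 'yM'.
Because there's exactly one group, `findall` drops the full match and keeps group 1 from the one hit.

['yM']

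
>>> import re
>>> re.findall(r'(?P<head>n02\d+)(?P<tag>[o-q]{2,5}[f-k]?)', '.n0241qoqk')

[('n0241', 'qoqk')]

This matches the literal 'n02', then one or more of a digit (captured as 'head'); then 2 to 5 of a character in [o-q], then optionally a character in [f-k] (captured as 'tag').
Walking the string: at [1:10] match 'n0241qoqk', groups = ('n0241', 'qoqk').
`findall` packs the 2 group values into a tuple for every match.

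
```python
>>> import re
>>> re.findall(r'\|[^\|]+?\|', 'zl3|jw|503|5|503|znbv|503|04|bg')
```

['|jw|', '|5|', '|znbv|', '|04|']

Walking the string: at [3:7] → '|jw|'; at [10:13] → '|5|'; at [16:22] → '|znbv|'; at [25:29] → '|04|'.
`findall` yields the raw match text (4 of them) because the pattern has no groups.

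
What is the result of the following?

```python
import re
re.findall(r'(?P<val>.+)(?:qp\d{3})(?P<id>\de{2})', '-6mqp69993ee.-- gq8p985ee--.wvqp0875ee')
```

[('-6mqp69993ee.-- gq8p985ee--.wv', '5ee')]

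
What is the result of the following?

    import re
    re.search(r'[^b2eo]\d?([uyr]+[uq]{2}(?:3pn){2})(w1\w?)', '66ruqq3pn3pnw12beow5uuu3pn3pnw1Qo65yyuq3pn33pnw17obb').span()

(0, 15)

This matches any character except [b2eo], then optionally a digit; then one or more of one of [uyr], then exactly 2 of one of [uq], then the literal '3pn' repeated 2 times (captured); then the literal 'w1', then optionally a word character (captured).
The match spans [0:15] → '66ruqq3pn3pnw12'.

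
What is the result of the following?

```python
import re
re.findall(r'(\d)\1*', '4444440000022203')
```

['4', '0', '2', '0', '3']

The backreference `\1` re-matches whatever the first group consumed, character for character.
Matches: at [0:6] match '444444', group 1 = '4'; at [6:11] match '00000', group 1 = '0'; at [11:14] match '222', group 1 = '2'; at [14:15] match '0', group 1 = '0'; at [15:16] match '3', group 1 = '3'.
Because there's exactly one group, `findall` drops the full match and keeps group 1 from each hit.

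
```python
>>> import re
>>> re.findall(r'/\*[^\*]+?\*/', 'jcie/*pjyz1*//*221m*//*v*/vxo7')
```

['/*pjyz1*/', '/*221m*/', '/*v*/']

Walking the string: at [4:13] → '/*pjyz1*/'; at [13:21] → '/*221m*/'; at [21:26] → '/*v*/'.
With no groups in the pattern, `findall` gives back each whole match — 3 here.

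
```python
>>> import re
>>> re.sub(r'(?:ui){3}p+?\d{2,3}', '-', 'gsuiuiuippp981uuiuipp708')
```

The pattern matches the literal 'ui' repeated 3 times, then one or more of a literal 'p' (lazy); then 2 to 3 of a digit.
Every occurrence is swapped for '-'.

'gs-uuiuipp708'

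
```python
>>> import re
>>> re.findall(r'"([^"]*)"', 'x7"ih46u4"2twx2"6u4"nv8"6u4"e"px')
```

Matches: at [2:10] match '"ih46u4"', group 1 = 'ih46u4'; at [15:20] match '"6u4"', group 1 = '6u4'; at [23:28] match '"6u4"', group 1 = '6u4'.
Because there's exactly one group, `findall` drops the full match and keeps group 1 from each hit.

['ih46u4', '6u4', '6u4']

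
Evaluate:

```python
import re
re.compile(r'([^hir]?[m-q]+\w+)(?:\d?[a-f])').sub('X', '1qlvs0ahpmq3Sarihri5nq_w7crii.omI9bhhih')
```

Pattern: optionally any character except [hir], then one or more of a character in [m-q], then one or more of a word character (captured); then optionally a digit, then a character in [a-f] (non-capturing group).
`sub` substitutes 'X' at each match site.

'XriiXhhih'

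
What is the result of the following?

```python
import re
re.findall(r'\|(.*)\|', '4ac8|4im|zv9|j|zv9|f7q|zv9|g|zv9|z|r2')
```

One capturing group, so `findall` returns just the captured substring from the one match — 1 in all.

['4im|zv9|j|zv9|f7q|zv9|g|zv9|z']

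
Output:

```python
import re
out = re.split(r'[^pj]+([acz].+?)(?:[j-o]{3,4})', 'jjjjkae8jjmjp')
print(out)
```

This matches one or more of any character except [pj]; then one of [acz], then one or more of any character (lazy) (captured); then 3 to 4 of a character in [j-o] (non-capturing group).
Matches to split on: at [4:12] → 'kae8jjmj'.
The group in the pattern means `split` returns the separators' captures alongside the pieces.

['jjjj', 'ae8', 'p']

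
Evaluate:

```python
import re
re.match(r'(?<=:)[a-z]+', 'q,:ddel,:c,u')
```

None

`re.match` won't scan ahead — the pattern has to work from the very first character.
Here the string doesn't start with a match, so the call returns None.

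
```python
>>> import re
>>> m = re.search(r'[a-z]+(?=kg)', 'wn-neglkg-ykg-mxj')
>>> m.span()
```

Lookahead/lookbehind check context without consuming it, so the matched span excludes the asserted characters.
`re.search` scans for the first position where the pattern succeeds.
The match spans [3:7] → 'negl'.

(3, 7)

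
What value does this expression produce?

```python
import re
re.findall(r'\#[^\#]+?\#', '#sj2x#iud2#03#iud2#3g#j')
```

`findall` yields the raw match text (3 of them) because the pattern has no groups.

['#sj2x#', '#03#', '#3g#']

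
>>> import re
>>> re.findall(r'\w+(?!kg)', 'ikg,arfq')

['ikg', 'arfq']

`(?!…)`/`(?<!…)` only lets a position through if the neighbouring text does NOT match; no characters are consumed.
Walking the string: at [0:3] → 'ikg'; at [4:8] → 'arfq'.
No capturing groups, so `findall` returns the 2 full match strings.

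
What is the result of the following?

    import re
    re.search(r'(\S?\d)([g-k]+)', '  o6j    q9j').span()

The pattern matches optionally a non-whitespace character, then a digit (captured); then one or more of a character in [g-k] (captured).
The match spans [2:5] → 'o6j'.

(2, 5)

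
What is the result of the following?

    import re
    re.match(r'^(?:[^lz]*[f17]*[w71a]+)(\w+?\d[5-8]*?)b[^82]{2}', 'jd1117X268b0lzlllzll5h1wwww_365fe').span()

This matches anchored at the start of the string; then zero or more of any character except [lz], then zero or more of one of [f17], then one or more of one of [w71a] (non-capturing group); then one or more of a word character (lazy), then a digit, then zero or more of a character in [5-8] (lazy) (captured); then a literal 'b', then exactly 2 of any character except [82].
`re.match` won't scan ahead — the pattern has to work from the very first character.
The match spans [0:13] → 'jd1117X268b0l'.
Captured: group 1 = 'X268'.

(0, 13)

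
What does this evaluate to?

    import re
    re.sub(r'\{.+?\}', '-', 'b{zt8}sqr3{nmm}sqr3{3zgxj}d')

'b-sqr3-sqr3-d'

Lazy quantifiers expand one character at a time until the remainder of the pattern can match.
Each match is replaced by '-'.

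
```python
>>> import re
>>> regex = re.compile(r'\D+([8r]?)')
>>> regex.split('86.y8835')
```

['86', '8', '835']

This matches one or more of a non-digit; then optionally one of [8r] (captured).
Matches to split on: at [2:5] → '.y8'.
The group in the pattern means `split` returns the separators' captures alongside the pieces.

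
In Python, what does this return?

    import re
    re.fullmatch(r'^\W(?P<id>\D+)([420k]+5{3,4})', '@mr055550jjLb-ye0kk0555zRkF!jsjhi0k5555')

None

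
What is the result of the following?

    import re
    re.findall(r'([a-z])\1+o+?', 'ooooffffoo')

`\1` is not a pattern — it's the concrete string captured by group 1, re-applied verbatim.
Scanning left to right: at [0:4] match 'oooo', group 1 = 'o'; at [4:9] match 'ffffo', group 1 = 'f'.
Because there's exactly one group, `findall` drops the full match and keeps group 1 from each hit.

['o', 'f']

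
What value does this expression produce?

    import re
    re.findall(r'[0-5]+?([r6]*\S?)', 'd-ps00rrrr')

['0']

This matches one or more of a character in [0-5] (lazy); then zero or more of one of [r6], then optionally a non-whitespace character (captured).
With the lazy modifier that quantifier settles for the fewest repetitions that let the rest of the pattern succeed (the atoms after it are unaffected and can still be greedy).
Walking the string: at [4:6] match '00', group 1 = '0'.
`findall` collects group 1 from the one match (1 total).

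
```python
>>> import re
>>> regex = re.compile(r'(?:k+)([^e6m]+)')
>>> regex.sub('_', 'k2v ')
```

'_'

This matches one or more of a literal 'k' (non-capturing group); then one or more of any character except [e6m] (captured).
Matches: at [0:4] → 'k2v '.
`sub` substitutes '_' at each match site.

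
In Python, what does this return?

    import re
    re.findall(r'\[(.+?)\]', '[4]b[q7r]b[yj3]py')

['4', 'q7r', 'yj3']

A `+?`/`*?`/`{m,n}?` starts at its minimum and grows only as far as needed for what follows to match.
One capturing group, so `findall` returns just the captured substring from each match — 3 in all.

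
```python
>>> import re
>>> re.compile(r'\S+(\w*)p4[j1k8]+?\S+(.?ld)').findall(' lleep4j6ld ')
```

[('', 'ld')]

Multiple groups make `findall` return tuples — one 2-tuple for the one match.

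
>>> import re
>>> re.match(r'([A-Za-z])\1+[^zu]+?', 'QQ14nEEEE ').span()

`re.match` won't scan ahead — the pattern has to work from the very first character.
The match spans [0:3] → 'QQ1'.

(0, 3)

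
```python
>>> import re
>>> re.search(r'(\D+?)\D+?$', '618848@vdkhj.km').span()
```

This matches one or more of a non-digit (lazy) (captured); then one or more of a non-digit (lazy); then anchored at the end.
`re.search` scans for the first position where the pattern succeeds.
The match spans [6:15] → '@vdkhj.km'.
Captured: group 1 = '@'.

(6, 15)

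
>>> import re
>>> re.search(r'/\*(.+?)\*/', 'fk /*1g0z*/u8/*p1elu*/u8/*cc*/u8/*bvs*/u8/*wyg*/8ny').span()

Lazy quantifiers expand one character at a time until the remainder of the pattern can match.
The match spans [3:11] → '/*1g0z*/'.

(3, 11)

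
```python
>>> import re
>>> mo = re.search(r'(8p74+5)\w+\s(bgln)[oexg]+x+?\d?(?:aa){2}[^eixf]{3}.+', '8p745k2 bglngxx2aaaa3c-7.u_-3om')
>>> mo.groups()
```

('8p745', 'bgln')

The match spans [0:31] → '8p745k2 bglngxx2aaaa3c-7.u_-3om'.
Captured: group 1 = '8p745', group 2 = 'bgln'.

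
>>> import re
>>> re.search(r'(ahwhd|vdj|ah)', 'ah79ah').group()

'ah'

`re.search` scans for the first position where the pattern succeeds.
The match spans [0:2] → 'ah'.
Captured: group 1 = 'ah'.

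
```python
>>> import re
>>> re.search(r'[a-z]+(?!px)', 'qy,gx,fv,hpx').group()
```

The negative lookaround is zero-width — it rules out positions where the adjacent text would match, without consuming anything.
`re.search` scans for the first position where the pattern succeeds.
The match spans [0:2] → 'qy'.

'qy'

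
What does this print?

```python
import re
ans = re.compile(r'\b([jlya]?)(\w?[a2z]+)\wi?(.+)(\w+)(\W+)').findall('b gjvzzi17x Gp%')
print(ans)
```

[]

This matches a word boundary (`\b`, zero-width); then optionally one of [jlya] (captured); then optionally a word character, then one or more of one of [a2z] (captured); then a word character, then optionally a literal 'i'; then one or more of any character (captured); then one or more of a word character (captured); then one or more of a non-word character (captured).
5 groups means each result is a tuple of 5 captured strings — 0 here.
Nothing in the string satisfies the pattern, so the list is empty.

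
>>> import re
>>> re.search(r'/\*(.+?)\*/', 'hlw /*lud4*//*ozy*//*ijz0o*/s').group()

'/*lud4*/'

A non-greedy quantifier consumes as few characters as it can — just enough that the remainder of the pattern still matches from where it stops; whatever follows it matches normally.
Unlike `match`, `search` isn't anchored — it looks for the pattern anywhere in the string.
The match spans [4:12] → '/*lud4*/'.
Captured: group 1 = 'lud4'.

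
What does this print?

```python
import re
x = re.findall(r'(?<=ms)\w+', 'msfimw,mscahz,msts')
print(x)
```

['fimw', 'cahz', 'ts']

Because the assertion is zero-width, the text it checks is not consumed and won't appear in the result.
`findall` yields the raw match text (3 of them) because the pattern has no groups.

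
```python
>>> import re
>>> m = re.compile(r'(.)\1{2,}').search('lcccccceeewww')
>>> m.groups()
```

The backreference `\1` re-matches whatever the first group consumed, character for character.
`re.search` scans for the first position where the pattern succeeds.
The match spans [1:7] → 'cccccc'.
Captured: group 1 = 'c'.

('c',)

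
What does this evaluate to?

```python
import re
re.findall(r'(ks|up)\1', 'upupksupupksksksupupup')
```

`\1` is not a pattern — it's the concrete string captured by group 1, re-applied verbatim.
Scanning left to right: at [0:4] match 'upup', group 1 = 'up'; at [6:10] match 'upup', group 1 = 'up'; at [10:14] match 'ksks', group 1 = 'ks'; at [16:20] match 'upup', group 1 = 'up'.
Because there's exactly one group, `findall` drops the full match and keeps group 1 from each hit.

['up', 'up', 'ks', 'up']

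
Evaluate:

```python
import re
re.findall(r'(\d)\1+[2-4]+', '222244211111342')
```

A backreference is literal: `\1` must see the identical characters the first group matched.
With a single group, `findall` returns only what that group captured — 2 items.

['2', '1']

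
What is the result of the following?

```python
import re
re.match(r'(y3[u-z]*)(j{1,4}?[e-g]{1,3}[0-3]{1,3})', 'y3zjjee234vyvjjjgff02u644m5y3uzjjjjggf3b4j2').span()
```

This matches the literal 'y3', then zero or more of a character in [u-z] (captured); then 1 to 4 of the literal 'j' (lazy), then 1 to 3 of a character in [e-g], then 1 to 3 of a character in [0-3] (captured).
`re.match` only tries the pattern at the start of the string.
The match spans [0:9] → 'y3zjjee23'.
Captured: group 1 = 'y3z', group 2 = 'jjee23'.

(0, 9)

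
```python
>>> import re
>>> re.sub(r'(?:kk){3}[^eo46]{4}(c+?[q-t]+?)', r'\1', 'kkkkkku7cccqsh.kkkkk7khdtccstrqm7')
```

'cqsh.kkkkk7khdtccstrqm7'

The replacement refers to a captured group, so each match is rewritten using its own captured text.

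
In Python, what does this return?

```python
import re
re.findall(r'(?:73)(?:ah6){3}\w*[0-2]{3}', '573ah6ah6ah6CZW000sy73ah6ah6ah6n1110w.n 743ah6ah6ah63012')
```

This matches the literal '7', then the literal '3' (non-capturing group); then the literal 'ah6' repeated 3 times, then zero or more of a word character, then exactly 3 of a character in [0-2].
Matches: at [1:36] → '73ah6ah6ah6CZW000sy73ah6ah6ah6n1110'.
No capturing groups, so `findall` returns the 1 full match string.

['73ah6ah6ah6CZW000sy73ah6ah6ah6n1110']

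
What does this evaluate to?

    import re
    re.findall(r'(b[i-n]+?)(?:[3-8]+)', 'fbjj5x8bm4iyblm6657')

['bjj', 'bm', 'blm']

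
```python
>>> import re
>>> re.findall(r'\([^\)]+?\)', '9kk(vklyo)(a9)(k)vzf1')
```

['(vklyo)', '(a9)', '(k)']

Scanning left to right: at [3:10] → '(vklyo)'; at [10:14] → '(a9)'; at [14:17] → '(k)'.
Since nothing is captured, `findall` lists the 3 matched substrings directly.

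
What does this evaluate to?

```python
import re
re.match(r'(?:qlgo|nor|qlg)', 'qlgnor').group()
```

'qlg'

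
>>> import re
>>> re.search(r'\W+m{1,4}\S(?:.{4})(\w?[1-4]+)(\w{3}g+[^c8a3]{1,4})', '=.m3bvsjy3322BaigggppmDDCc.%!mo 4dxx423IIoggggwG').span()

(0, 23)

Pattern: one or more of a non-word character; then 1 to 4 of the literal 'm', then a non-whitespace character; then exactly 4 of any character (non-capturing group); then optionally a word character, then one or more of a character in [1-4] (captured); then exactly 3 of a word character, then one or more of the literal 'g', then 1 to 4 of any character except [c8a3] (captured).
`search` walks the string left to right and returns the first match it finds.
The match spans [0:23] → '=.m3bvsjy3322BaigggppmD'.
Captured: group 1 = 'y3322', group 2 = 'BaigggppmD'.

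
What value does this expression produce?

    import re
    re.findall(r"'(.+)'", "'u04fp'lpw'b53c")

Walking the string: at [0:11] match "'u04fp'lpw'", group 1 = "u04fp'lpw".
With a single group, `findall` returns only what that group captured — 1 item.

["u04fp'lpw"]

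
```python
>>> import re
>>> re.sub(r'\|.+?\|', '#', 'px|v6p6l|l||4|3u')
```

'px#l#3u'

Lazy quantifiers expand one character at a time until the remainder of the pattern can match.
Matches: at [2:9] → '|v6p6l|'; at [10:14] → '||4|'.
Every occurrence is swapped for '#'.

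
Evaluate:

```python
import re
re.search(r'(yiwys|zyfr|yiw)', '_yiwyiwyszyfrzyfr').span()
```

(1, 4)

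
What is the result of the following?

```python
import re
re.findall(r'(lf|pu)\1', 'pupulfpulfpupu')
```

['pu', 'pu']

`\1` has to match the exact text group 1 already captured.
Walking the string: at [0:4] match 'pupu', group 1 = 'pu'; at [10:14] match 'pupu', group 1 = 'pu'.
One capturing group, so `findall` returns just the captured substring from each match — 2 in all.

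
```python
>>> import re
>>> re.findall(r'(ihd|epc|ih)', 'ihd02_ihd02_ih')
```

['ihd', 'ihd', 'ih']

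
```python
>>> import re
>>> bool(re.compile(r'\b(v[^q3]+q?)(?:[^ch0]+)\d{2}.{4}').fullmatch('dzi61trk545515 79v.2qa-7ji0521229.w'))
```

False

`fullmatch` succeeds only if the pattern covers the string from start to end.
Here the string isn't matched end-to-end, so the call returns None, and `bool(None)` is False.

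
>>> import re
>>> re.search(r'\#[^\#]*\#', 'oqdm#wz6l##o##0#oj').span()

(4, 10)

The match spans [4:10] → '#wz6l#'.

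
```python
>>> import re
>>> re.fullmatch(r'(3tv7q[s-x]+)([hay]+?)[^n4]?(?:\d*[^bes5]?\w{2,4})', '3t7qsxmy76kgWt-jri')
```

None

Pattern: the literal '3tv', then the literal '7q', then one or more of a character in [s-x] (captured); then one or more of one of [hay] (lazy) (captured); then optionally any character except [n4]; then zero or more of a digit, then optionally any character except [bes5], then 2 to 4 of a word character (non-capturing group).
`re.fullmatch` is like wrapping the pattern in `^…$` (in single-line mode).
Here there's no way to consume every character, so the call returns None.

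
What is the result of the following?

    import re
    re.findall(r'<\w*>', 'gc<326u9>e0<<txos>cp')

Matches: at [2:9] → '<326u9>'; at [12:18] → '<txos>'.
Since nothing is captured, `findall` lists the 2 matched substrings directly.

['<326u9>', '<txos>']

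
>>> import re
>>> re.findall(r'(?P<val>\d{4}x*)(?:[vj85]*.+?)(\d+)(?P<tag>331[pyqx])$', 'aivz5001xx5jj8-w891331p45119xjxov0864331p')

[('5001xx', '0864', '331p')]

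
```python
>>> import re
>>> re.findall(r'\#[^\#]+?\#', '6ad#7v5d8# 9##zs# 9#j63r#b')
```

['#7v5d8#', '#zs#', '#j63r#']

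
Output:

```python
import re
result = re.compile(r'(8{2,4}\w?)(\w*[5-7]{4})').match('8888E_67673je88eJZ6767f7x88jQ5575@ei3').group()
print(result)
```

8888E_67673je88eJZ6767f7x88jQ5575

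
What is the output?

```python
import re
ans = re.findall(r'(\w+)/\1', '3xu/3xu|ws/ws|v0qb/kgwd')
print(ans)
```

`\1` has to match the exact text group 1 already captured.
Walking the string: at [0:7] match '3xu/3xu', group 1 = '3xu'; at [8:13] match 'ws/ws', group 1 = 'ws'.
Because there's exactly one group, `findall` drops the full match and keeps group 1 from each hit.

['3xu', 'ws']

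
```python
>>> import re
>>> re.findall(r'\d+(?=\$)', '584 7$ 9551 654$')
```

Lookahead/lookbehind check context without consuming it, so the matched span excludes the asserted characters.
Walking the string: at [4:5] → '7'; at [12:15] → '654'.
Since nothing is captured, `findall` lists the 2 matched substrings directly.

['7', '654']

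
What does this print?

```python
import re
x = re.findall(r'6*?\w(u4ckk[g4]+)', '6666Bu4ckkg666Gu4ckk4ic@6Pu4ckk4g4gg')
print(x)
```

['u4ckkg', 'u4ckk4', 'u4ckk4g4gg']

This matches zero or more of a literal '6' (lazy), then a word character; then the literal 'u4c', then the literal 'kk', then one or more of one of [g4] (captured).
Scanning left to right: at [0:11] match '6666Bu4ckkg', group 1 = 'u4ckkg'; at [11:21] match '666Gu4ckk4', group 1 = 'u4ckk4'; at [24:36] match '6Pu4ckk4g4gg', group 1 = 'u4ckk4g4gg'.
Because there's exactly one group, `findall` drops the full match and keeps group 1 from each hit.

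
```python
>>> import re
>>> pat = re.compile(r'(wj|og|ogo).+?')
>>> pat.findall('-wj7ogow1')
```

['wj', 'og']

Alternation tries branches left to right and keeps the first one that lets the overall match succeed at that position.
Matches: at [1:4] match 'wj7', group 1 = 'wj'; at [4:7] match 'ogo', group 1 = 'og'.
One capturing group, so `findall` returns just the captured substring from each match — 2 in all.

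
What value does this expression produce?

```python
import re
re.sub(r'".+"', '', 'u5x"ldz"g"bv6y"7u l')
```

'u5x7u l'

Every occurrence is swapped for ''.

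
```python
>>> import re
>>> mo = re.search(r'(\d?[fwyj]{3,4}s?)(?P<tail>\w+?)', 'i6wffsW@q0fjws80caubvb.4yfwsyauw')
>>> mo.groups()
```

('6wffs', 'W')

The match spans [1:7] → '6wffsW'.
Captured: group 1 = '6wffs', group 2 = 'W'.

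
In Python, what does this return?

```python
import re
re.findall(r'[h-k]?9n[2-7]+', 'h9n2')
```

Pattern: optionally a character in [h-k], then the literal '9n'; then one or more of a character in [2-7].
No capturing groups, so `findall` returns the 1 full match string.

['h9n2']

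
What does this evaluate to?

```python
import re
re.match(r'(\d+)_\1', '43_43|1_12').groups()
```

`\1` is not a pattern — it's the concrete string captured by group 1, re-applied verbatim.
`re.match` won't scan ahead — the pattern has to work from the very first character.
The match spans [0:5] → '43_43'.
Captured: group 1 = '43'.

('43',)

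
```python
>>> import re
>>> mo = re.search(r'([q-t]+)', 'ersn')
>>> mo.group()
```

'rs'

Pattern: one or more of a character in [q-t] (captured).
`re.search` tries every starting position until one works.
The match spans [1:3] → 'rs'.
Captured: group 1 = 'rs'.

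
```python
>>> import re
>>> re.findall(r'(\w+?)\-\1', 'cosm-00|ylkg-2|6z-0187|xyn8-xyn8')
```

['xyn8']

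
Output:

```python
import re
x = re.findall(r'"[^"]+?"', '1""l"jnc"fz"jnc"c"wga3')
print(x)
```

['"l"', '"fz"', '"c"']

No capturing groups, so `findall` returns the 3 full match strings.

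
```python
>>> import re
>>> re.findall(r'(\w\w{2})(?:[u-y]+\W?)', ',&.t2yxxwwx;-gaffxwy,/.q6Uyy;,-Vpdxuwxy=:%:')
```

['t2y', 'aff', 'q6U', 'Vpd']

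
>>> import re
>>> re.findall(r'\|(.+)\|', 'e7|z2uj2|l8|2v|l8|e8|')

Matches: at [2:21] match '|z2uj2|l8|2v|l8|e8|', group 1 = 'z2uj2|l8|2v|l8|e8'.
Because there's exactly one group, `findall` drops the full match and keeps group 1 from the one hit.

['z2uj2|l8|2v|l8|e8']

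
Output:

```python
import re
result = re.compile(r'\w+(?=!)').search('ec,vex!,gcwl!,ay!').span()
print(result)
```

(3, 6)

The lookaround is zero-width — it requires the adjacent text to match without consuming it, so the asserted text isn't part of the match.
The match spans [3:6] → 'vex'.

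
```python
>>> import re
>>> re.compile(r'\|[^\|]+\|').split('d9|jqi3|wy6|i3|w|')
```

['d9', 'wy6', 'w|']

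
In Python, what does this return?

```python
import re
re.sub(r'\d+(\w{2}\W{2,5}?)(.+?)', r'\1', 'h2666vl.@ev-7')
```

Pattern: one or more of a digit; then exactly 2 of a word character, then 2 to 5 of a non-word character (lazy) (captured); then one or more of any character (lazy) (captured).
With the lazy modifier that quantifier settles for the fewest repetitions that let the rest of the pattern succeed (the atoms after it are unaffected and can still be greedy).
Matches: at [1:10] → '2666vl.@e'.
`\1` in the replacement pulls in group 1's text for each match.

'hvl.@v-7'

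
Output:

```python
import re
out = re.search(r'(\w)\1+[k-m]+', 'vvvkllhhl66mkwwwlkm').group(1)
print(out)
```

v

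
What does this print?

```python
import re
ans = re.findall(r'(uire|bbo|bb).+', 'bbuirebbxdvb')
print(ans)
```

`findall` collects group 1 from the one match (1 total).

['bb']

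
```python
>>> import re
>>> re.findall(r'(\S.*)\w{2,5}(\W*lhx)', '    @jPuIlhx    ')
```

[('@jP', 'lhx')]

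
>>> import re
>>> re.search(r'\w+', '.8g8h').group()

'8g8h'

The pattern matches one or more of a word character.
The match spans [1:5] → '8g8h'.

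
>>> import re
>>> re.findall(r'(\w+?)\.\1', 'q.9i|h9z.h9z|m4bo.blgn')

['h9z']

A backreference is literal: `\1` must see the identical characters the first group matched.
`findall` collects group 1 from the one match (1 total).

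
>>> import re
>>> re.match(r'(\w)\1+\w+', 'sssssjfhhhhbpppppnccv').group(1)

's'

The match spans [0:21] → 'sssssjfhhhhbpppppnccv'.
Captured: group 1 = 's'.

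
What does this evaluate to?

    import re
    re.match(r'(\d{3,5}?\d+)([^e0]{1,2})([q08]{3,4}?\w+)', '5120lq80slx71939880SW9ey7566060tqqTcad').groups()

('5120', 'l', 'q80slx71939880SW9ey7566060tqqTcad')

The match spans [0:38] → '5120lq80slx71939880SW9ey7566060tqqTcad'.
Captured: group 1 = '5120', group 2 = 'l', group 3 = 'q80slx71939880SW9ey7566060tqqTcad'.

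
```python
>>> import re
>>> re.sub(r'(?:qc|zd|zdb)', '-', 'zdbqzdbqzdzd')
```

The regex engine tests alternatives in the order written; an earlier branch that matches wins even if a later one would match more.
Matches: at [0:2] → 'zd'; at [4:6] → 'zd'; at [8:10] → 'zd'; at [10:12] → 'zd'.
Every occurrence is swapped for '-'.

'-bq-bq--'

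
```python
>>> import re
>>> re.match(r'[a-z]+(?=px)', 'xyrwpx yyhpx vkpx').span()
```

The lookaround is zero-width — it requires the adjacent text to match without consuming it, so the asserted text isn't part of the match.
With `match`, the pattern is implicitly anchored at the beginning.
The match spans [0:4] → 'xyrw'.

(0, 4)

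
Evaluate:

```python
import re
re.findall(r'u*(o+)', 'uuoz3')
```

['o']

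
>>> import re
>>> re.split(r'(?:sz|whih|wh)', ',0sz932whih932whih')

Branches in `(...|...)` are attempted left-to-right; the first branch that allows the whole pattern to succeed is taken.
Matches to split on: at [2:4] → 'sz'; at [7:11] → 'whih'; at [14:18] → 'whih'.
`split` removes every match and returns the 4 fragments in between.

[',0', '932', '932', '']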